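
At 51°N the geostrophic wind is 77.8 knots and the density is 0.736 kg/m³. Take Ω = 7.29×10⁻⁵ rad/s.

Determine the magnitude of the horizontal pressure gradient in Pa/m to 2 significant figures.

Coriolis parameter at 51°N:
f = 2Ω sin φ = 2 × 7.29×10⁻⁵ × sin 51° = 1.13×10⁻⁴ s⁻¹
Wind speed in SI: 77.8 knots = 40.0 m/s
Geostrophic balance rearranged: |∂P/∂n| = f ρ V_g
|∂P/∂n| = 1.13×10⁻⁴ × 0.736 × 40.0 = 3.34×10⁻³ Pa/m

3.3×10⁻³ Pa/m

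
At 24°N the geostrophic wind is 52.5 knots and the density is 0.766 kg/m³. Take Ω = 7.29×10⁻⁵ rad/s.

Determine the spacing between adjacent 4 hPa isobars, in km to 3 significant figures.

326 km

Coriolis parameter at 24°N:
f = 2Ω sin φ = 2 × 7.29×10⁻⁵ × sin 24° = 5.93×10⁻⁵ s⁻¹
Wind speed in SI: 52.5 knots = 27.0 m/s
Geostrophic balance rearranged: |∂P/∂n| = f ρ V_g
|∂P/∂n| = 5.93×10⁻⁵ × 0.766 × 27.0 = 1.23×10⁻³ Pa/m
Isobar spacing: Δn = ΔP/|∂P/∂n| = 400 Pa / 1.23×10⁻³ Pa/m = 326034 m ≈ 326 km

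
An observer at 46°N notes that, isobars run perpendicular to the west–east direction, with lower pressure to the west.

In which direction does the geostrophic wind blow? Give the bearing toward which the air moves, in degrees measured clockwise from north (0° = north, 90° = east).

The pressure-gradient force points toward the west (bearing 270°).
Geostrophic balance: in the Northern Hemisphere the Coriolis force deflects motion to the right, so the geostrophic wind blows 90° to the right of the pressure-gradient force (low pressure on the left).
Rotating 270° by 90° clockwise gives 000° — the wind blows toward the north.

000°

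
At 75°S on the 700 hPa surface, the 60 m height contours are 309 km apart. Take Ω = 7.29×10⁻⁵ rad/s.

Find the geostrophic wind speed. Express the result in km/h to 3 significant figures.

48.7 km/h

Coriolis parameter at 75°S:
f = 2Ω sin φ = 2 × 7.29×10⁻⁵ × sin 75° = 1.41×10⁻⁴ s⁻¹
Height gradient: |∂Z/∂n| = 60 m / 309000 m = 1.94×10⁻⁴
On a pressure surface, geostrophic balance gives V_g = (g/f)|∂Z/∂n|:
V_g = 9.81 × 1.94×10⁻⁴ / 1.41×10⁻⁴ = 13.5 m/s
Converting: 13.5 m/s × 3.6 = 48.7 km/h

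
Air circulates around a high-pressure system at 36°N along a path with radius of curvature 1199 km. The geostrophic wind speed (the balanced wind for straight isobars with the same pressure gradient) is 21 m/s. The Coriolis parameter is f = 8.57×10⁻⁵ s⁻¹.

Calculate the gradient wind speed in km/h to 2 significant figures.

110 km/h

Around a high, pressure-gradient force acts outward with centrifugal, so Coriolis balances both:
fV = (1/ρ)|∂P/∂n| + V²/R  →  V² − fR·V + fR·V_g = 0
With fR = 8.57×10⁻⁵ × 1199×10³ m = 103 m/s:
V = [fR − √((fR)² − 4 fR V_g)]/2 = [103 − √(103² − 4×103×21)]/2 = 29.4 m/s
Supergeostrophic (V > V_g = 21 m/s), as expected around a high.
Converting: 29.4 m/s × 3.6 = 110 km/h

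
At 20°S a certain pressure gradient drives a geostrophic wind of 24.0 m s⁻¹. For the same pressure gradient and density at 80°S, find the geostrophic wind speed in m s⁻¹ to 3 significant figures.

With the same pressure gradient and density, V_g ∝ 1/f ∝ 1/sin φ.
V₂ = V₁ · sin φ₁ / sin φ₂ = 24.0 × sin 20° / sin 80°
V₂ = 24.0 × 0.3420/0.9848 = 8.34 m s⁻¹

8.34 m s⁻¹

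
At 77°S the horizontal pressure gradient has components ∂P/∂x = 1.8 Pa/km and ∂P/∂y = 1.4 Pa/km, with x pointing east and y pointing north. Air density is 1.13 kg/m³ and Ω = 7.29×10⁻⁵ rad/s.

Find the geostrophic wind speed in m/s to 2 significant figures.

14 m/s

Coriolis parameter at 77°S:
f = 2Ω sin φ = 2 × 7.29×10⁻⁵ × sin 77° = 1.42×10⁻⁴ s⁻¹
In the Southern Hemisphere f is negative: f = −1.42×10⁻⁴ s⁻¹.
Component geostrophic relations (x east, y north):
u_g = −(1/(fρ)) ∂P/∂y,  v_g = (1/(fρ)) ∂P/∂x
u_g = −(1.4×10⁻³)/(−1.42×10⁻⁴ × 1.13) = 8.72 m/s;  v_g = (1.8×10⁻³)/(−1.42×10⁻⁴ × 1.13) = −11.2 m/s
|V_g| = √(u_g² + v_g²) = 14.2 m/s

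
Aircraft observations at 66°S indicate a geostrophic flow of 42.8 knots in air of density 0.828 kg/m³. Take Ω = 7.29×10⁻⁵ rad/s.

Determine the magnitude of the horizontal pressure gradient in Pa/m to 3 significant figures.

2.43×10⁻³ Pa/m

Coriolis parameter at 66°S:
f = 2Ω sin φ = 2 × 7.29×10⁻⁵ × sin 66° = 1.33×10⁻⁴ s⁻¹
Wind speed in SI: 42.8 knots = 22.0 m/s
Geostrophic balance rearranged: |∂P/∂n| = f ρ V_g
|∂P/∂n| = 1.33×10⁻⁴ × 0.828 × 22.0 = 2.43×10⁻³ Pa/m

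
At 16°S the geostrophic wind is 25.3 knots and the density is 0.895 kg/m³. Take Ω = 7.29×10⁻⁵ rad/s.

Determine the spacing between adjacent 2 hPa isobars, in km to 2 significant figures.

Coriolis parameter at 16°S:
f = 2Ω sin φ = 2 × 7.29×10⁻⁵ × sin 16° = 4.02×10⁻⁵ s⁻¹
Wind speed in SI: 25.3 knots = 13.0 m/s
Geostrophic balance rearranged: |∂P/∂n| = f ρ V_g
|∂P/∂n| = 4.02×10⁻⁵ × 0.895 × 13.0 = 4.68×10⁻⁴ Pa/m
Isobar spacing: Δn = ΔP/|∂P/∂n| = 200 Pa / 4.68×10⁻⁴ Pa/m = 427221 m ≈ 430 km

430 km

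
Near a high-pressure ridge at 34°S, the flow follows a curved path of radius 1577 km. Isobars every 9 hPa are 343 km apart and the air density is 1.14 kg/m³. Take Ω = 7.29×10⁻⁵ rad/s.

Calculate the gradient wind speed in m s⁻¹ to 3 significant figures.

41.9 m s⁻¹

Coriolis parameter at 34°S:
f = 2Ω sin φ = 2 × 7.29×10⁻⁵ × sin 34° = 8.15×10⁻⁵ s⁻¹
Pressure gradient: |∂P/∂n| = 900 Pa / 343000 m = 2.62×10⁻³ Pa/m
Geostrophic speed: V_g = |∂P/∂n|/(fρ) = 2.62×10⁻³/(8.15×10⁻⁵ × 1.14) = 28.2 m/s
Around a high, pressure-gradient force acts outward with centrifugal, so Coriolis balances both:
fV = (1/ρ)|∂P/∂n| + V²/R  →  V² − fR·V + fR·V_g = 0
With fR = 8.15×10⁻⁵ × 1577×10³ m = 129 m/s:
V = [fR − √((fR)² − 4 fR V_g)]/2 = [129 − √(129² − 4×129×28.2)]/2 = 41.9 m/s
Supergeostrophic (V > V_g = 28.2 m/s), as expected around a high.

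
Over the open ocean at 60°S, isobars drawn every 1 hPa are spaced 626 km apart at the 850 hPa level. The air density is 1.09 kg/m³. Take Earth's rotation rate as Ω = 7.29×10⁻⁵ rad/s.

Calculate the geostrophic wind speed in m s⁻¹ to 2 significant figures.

Coriolis parameter at 60°S:
f = 2Ω sin φ = 2 × 7.29×10⁻⁵ × sin 60° = 1.26×10⁻⁴ s⁻¹
Pressure gradient: |∂P/∂n| = 100 Pa / 626000 m = 1.60×10⁻⁴ Pa/m
Geostrophic balance (pressure-gradient force = Coriolis force):
V_g = (1/(fρ)) |∂P/∂n| = 1.60×10⁻⁴ / (1.26×10⁻⁴ × 1.09) = 1.16 m/s

1.2 m s⁻¹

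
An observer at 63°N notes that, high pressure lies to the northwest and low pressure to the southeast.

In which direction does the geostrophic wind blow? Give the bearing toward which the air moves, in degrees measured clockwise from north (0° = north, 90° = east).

The pressure-gradient force points toward the southeast (bearing 135°).
Geostrophic balance: in the Northern Hemisphere the Coriolis force deflects motion to the right, so the geostrophic wind blows 90° to the right of the pressure-gradient force (low pressure on the left).
Rotating 135° by 90° clockwise gives 225° — the wind blows toward the southwest.

225°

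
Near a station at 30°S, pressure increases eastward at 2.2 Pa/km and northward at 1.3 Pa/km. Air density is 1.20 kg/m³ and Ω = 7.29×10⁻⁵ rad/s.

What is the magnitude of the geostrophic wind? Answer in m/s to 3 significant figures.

29.2 m/s

Coriolis parameter at 30°S:
f = 2Ω sin φ = 2 × 7.29×10⁻⁵ × sin 30° = 7.29×10⁻⁵ s⁻¹
In the Southern Hemisphere f is negative: f = −7.29×10⁻⁵ s⁻¹.
Component geostrophic relations (x east, y north):
u_g = −(1/(fρ)) ∂P/∂y,  v_g = (1/(fρ)) ∂P/∂x
u_g = −(1.3×10⁻³)/(−7.29×10⁻⁵ × 1.20) = 14.9 m/s;  v_g = (2.2×10⁻³)/(−7.29×10⁻⁵ × 1.20) = −25.1 m/s
|V_g| = √(u_g² + v_g²) = 29.2 m/s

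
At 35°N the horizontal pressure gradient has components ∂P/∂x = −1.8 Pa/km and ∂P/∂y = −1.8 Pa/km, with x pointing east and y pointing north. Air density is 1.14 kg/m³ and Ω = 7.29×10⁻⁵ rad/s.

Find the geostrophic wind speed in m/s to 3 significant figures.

26.7 m/s

Coriolis parameter at 35°N:
f = 2Ω sin φ = 2 × 7.29×10⁻⁵ × sin 35° = 8.36×10⁻⁵ s⁻¹
Component geostrophic relations (x east, y north):
u_g = −(1/(fρ)) ∂P/∂y,  v_g = (1/(fρ)) ∂P/∂x
u_g = −(−1.8×10⁻³)/(8.36×10⁻⁵ × 1.14) = 18.9 m/s;  v_g = (−1.8×10⁻³)/(8.36×10⁻⁵ × 1.14) = −18.9 m/s
|V_g| = √(u_g² + v_g²) = 26.7 m/s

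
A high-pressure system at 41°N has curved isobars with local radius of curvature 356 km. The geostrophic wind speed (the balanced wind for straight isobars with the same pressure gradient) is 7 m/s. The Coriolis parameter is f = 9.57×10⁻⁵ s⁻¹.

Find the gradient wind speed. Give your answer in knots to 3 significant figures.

19.1 knots

Around a high, pressure-gradient force acts outward with centrifugal, so Coriolis balances both:
fV = (1/ρ)|∂P/∂n| + V²/R  →  V² − fR·V + fR·V_g = 0
With fR = 9.57×10⁻⁵ × 356×10³ m = 34.1 m/s:
V = [fR − √((fR)² − 4 fR V_g)]/2 = [34.1 − √(34.1² − 4×34.1×7)]/2 = 9.84 m/s
Supergeostrophic (V > V_g = 7 m/s), as expected around a high.
Converting: 9.84 m/s × 1.944 = 19.1 knots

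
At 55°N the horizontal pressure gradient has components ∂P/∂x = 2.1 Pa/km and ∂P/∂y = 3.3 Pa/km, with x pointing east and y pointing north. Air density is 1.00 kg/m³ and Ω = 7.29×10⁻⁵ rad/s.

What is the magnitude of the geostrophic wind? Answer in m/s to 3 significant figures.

32.8 m/s

Coriolis parameter at 55°N:
f = 2Ω sin φ = 2 × 7.29×10⁻⁵ × sin 55° = 1.19×10⁻⁴ s⁻¹
Component geostrophic relations (x east, y north):
u_g = −(1/(fρ)) ∂P/∂y,  v_g = (1/(fρ)) ∂P/∂x
u_g = −(3.3×10⁻³)/(1.19×10⁻⁴ × 1.00) = −27.6 m/s;  v_g = (2.1×10⁻³)/(1.19×10⁻⁴ × 1.00) = 17.6 m/s
|V_g| = √(u_g² + v_g²) = 32.8 m/s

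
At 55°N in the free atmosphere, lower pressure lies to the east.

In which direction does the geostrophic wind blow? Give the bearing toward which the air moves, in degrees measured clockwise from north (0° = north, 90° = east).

The pressure-gradient force points toward the east (bearing 090°).
Geostrophic balance: in the Northern Hemisphere the Coriolis force deflects motion to the right, so the geostrophic wind blows 90° to the right of the pressure-gradient force (low pressure on the left).
Rotating 090° by 90° clockwise gives 180° — the wind blows toward the south.

180°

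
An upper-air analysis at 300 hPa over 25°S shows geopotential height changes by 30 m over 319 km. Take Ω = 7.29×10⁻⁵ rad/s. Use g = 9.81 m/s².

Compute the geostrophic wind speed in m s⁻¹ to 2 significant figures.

Coriolis parameter at 25°S:
f = 2Ω sin φ = 2 × 7.29×10⁻⁵ × sin 25° = 6.16×10⁻⁵ s⁻¹
Height gradient: |∂Z/∂n| = 30 m / 319000 m = 9.40×10⁻⁵
On a pressure surface, geostrophic balance gives V_g = (g/f)|∂Z/∂n|:
V_g = 9.81 × 9.40×10⁻⁵ / 6.16×10⁻⁵ = 15.0 m/s

15 m s⁻¹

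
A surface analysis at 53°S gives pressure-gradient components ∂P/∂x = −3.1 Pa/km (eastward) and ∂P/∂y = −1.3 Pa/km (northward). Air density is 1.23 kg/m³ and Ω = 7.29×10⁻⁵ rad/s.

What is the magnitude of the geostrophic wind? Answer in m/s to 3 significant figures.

23.5 m/s

Coriolis parameter at 53°S:
f = 2Ω sin φ = 2 × 7.29×10⁻⁵ × sin 53° = 1.16×10⁻⁴ s⁻¹
In the Southern Hemisphere f is negative: f = −1.16×10⁻⁴ s⁻¹.
Component geostrophic relations (x east, y north):
u_g = −(1/(fρ)) ∂P/∂y,  v_g = (1/(fρ)) ∂P/∂x
u_g = −(−1.3×10⁻³)/(−1.16×10⁻⁴ × 1.23) = −9.08 m/s;  v_g = (−3.1×10⁻³)/(−1.16×10⁻⁴ × 1.23) = 21.6 m/s
|V_g| = √(u_g² + v_g²) = 23.5 m/s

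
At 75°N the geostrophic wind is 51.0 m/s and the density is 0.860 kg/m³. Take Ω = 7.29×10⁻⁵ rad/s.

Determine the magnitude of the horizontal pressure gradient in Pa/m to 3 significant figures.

6.18×10⁻³ Pa/m

Coriolis parameter at 75°N:
f = 2Ω sin φ = 2 × 7.29×10⁻⁵ × sin 75° = 1.41×10⁻⁴ s⁻¹
Geostrophic balance rearranged: |∂P/∂n| = f ρ V_g
|∂P/∂n| = 1.41×10⁻⁴ × 0.860 × 51.0 = 6.18×10⁻³ Pa/m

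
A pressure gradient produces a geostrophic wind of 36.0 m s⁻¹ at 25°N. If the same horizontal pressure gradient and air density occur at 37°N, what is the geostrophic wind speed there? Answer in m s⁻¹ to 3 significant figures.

With the same pressure gradient and density, V_g ∝ 1/f ∝ 1/sin φ.
V₂ = V₁ · sin φ₁ / sin φ₂ = 36.0 × sin 25° / sin 37°
V₂ = 36.0 × 0.4226/0.6018 = 25.3 m s⁻¹

25.3 m s⁻¹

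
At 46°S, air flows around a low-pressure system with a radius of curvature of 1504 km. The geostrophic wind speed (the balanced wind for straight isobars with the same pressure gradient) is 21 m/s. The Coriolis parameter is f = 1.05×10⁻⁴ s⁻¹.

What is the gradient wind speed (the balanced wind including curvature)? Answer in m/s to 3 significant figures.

18.8 m/s

Around a low, centrifugal force acts outward with Coriolis, so pressure-gradient force balances both:
(1/ρ)|∂P/∂n| = fV + V²/R  →  V² + fR·V − fR·V_g = 0
With fR = 1.05×10⁻⁴ × 1504×10³ m = 158 m/s:
V = [−fR + √((fR)² + 4 fR V_g)]/2 = [−158 + √(158² + 4×158×21)]/2 = 18.8 m/s
Subgeostrophic (V < V_g = 21 m/s), as expected around a low.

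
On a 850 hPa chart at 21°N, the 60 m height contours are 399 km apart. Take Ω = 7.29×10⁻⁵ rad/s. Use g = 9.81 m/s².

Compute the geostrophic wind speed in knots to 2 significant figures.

55 knots

Coriolis parameter at 21°N:
f = 2Ω sin φ = 2 × 7.29×10⁻⁵ × sin 21° = 5.23×10⁻⁵ s⁻¹
Height gradient: |∂Z/∂n| = 60 m / 399000 m = 1.50×10⁻⁴
On a pressure surface, geostrophic balance gives V_g = (g/f)|∂Z/∂n|:
V_g = 9.81 × 1.50×10⁻⁴ / 5.23×10⁻⁵ = 28.2 m/s
Converting: 28.2 m/s × 1.944 = 55 knots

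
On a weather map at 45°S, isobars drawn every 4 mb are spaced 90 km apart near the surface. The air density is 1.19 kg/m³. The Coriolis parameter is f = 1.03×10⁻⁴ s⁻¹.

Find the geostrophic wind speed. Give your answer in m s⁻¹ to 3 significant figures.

36.3 m s⁻¹

Pressure gradient: |∂P/∂n| = 400 Pa / 90000 m = 4.44×10⁻³ Pa/m
Geostrophic balance (pressure-gradient force = Coriolis force):
V_g = (1/(fρ)) |∂P/∂n| = 4.44×10⁻³ / (1.03×10⁻⁴ × 1.19) = 36.3 m/s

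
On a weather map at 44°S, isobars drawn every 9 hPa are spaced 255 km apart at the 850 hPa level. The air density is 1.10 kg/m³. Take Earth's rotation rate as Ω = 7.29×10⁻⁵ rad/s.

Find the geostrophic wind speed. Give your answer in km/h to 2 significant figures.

110 km/h

Coriolis parameter at 44°S:
f = 2Ω sin φ = 2 × 7.29×10⁻⁵ × sin 44° = 1.01×10⁻⁴ s⁻¹
Pressure gradient: |∂P/∂n| = 900 Pa / 255000 m = 3.53×10⁻³ Pa/m
Geostrophic balance (pressure-gradient force = Coriolis force):
V_g = (1/(fρ)) |∂P/∂n| = 3.53×10⁻³ / (1.01×10⁻⁴ × 1.10) = 31.7 m/s
Converting: 31.7 m/s × 3.6 = 110 km/h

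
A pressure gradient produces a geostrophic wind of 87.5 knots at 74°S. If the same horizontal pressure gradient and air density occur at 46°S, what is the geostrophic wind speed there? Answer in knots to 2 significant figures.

With the same pressure gradient and density, V_g ∝ 1/f ∝ 1/sin φ.
V₂ = V₁ · sin φ₁ / sin φ₂ = 87.5 × sin 74° / sin 46°
V₂ = 87.5 × 0.9613/0.7193 = 120 knots

120 knots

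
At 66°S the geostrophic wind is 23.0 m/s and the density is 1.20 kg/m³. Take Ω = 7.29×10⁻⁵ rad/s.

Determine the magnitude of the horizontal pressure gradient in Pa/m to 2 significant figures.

Coriolis parameter at 66°S:
f = 2Ω sin φ = 2 × 7.29×10⁻⁵ × sin 66° = 1.33×10⁻⁴ s⁻¹
Geostrophic balance rearranged: |∂P/∂n| = f ρ V_g
|∂P/∂n| = 1.33×10⁻⁴ × 1.20 × 23.0 = 3.68×10⁻³ Pa/m

3.7×10⁻³ Pa/m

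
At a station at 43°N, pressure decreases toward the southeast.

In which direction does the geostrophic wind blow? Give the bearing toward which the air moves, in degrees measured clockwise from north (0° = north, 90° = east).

The pressure-gradient force points toward the southeast (bearing 135°).
Geostrophic balance: in the Northern Hemisphere the Coriolis force deflects motion to the right, so the geostrophic wind blows 90° to the right of the pressure-gradient force (low pressure on the left).
Rotating 135° by 90° clockwise gives 225° — the wind blows toward the southwest.

225°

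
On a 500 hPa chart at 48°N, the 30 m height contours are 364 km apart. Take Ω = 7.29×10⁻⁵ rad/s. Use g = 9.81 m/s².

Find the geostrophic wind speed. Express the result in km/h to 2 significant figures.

27 km/h

Coriolis parameter at 48°N:
f = 2Ω sin φ = 2 × 7.29×10⁻⁵ × sin 48° = 1.08×10⁻⁴ s⁻¹
Height gradient: |∂Z/∂n| = 30 m / 364000 m = 8.24×10⁻⁵
On a pressure surface, geostrophic balance gives V_g = (g/f)|∂Z/∂n|:
V_g = 9.81 × 8.24×10⁻⁵ / 1.08×10⁻⁴ = 7.46 m/s
Converting: 7.46 m/s × 3.6 = 27 km/h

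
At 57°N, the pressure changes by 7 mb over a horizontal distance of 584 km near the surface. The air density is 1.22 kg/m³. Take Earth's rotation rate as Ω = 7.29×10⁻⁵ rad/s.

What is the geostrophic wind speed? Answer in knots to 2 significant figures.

Coriolis parameter at 57°N:
f = 2Ω sin φ = 2 × 7.29×10⁻⁵ × sin 57° = 1.22×10⁻⁴ s⁻¹
Pressure gradient: |∂P/∂n| = 700 Pa / 584000 m = 1.20×10⁻³ Pa/m
Geostrophic balance (pressure-gradient force = Coriolis force):
V_g = (1/(fρ)) |∂P/∂n| = 1.20×10⁻³ / (1.22×10⁻⁴ × 1.22) = 8.03 m/s
Converting: 8.03 m/s × 1.944 = 16 knots

16 knots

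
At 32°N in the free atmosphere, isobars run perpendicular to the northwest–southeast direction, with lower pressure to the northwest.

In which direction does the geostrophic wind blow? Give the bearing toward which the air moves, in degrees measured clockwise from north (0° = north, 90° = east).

045°

The pressure-gradient force points toward the northwest (bearing 315°).
Geostrophic balance: in the Northern Hemisphere the Coriolis force deflects motion to the right, so the geostrophic wind blows 90° to the right of the pressure-gradient force (low pressure on the left).
Rotating 315° by 90° clockwise gives 045° — the wind blows toward the northeast.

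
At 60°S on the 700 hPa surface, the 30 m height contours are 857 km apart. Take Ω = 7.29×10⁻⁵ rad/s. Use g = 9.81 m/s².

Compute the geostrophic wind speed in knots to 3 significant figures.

5.29 knots

Coriolis parameter at 60°S:
f = 2Ω sin φ = 2 × 7.29×10⁻⁵ × sin 60° = 1.26×10⁻⁴ s⁻¹
Height gradient: |∂Z/∂n| = 30 m / 857000 m = 3.50×10⁻⁵
On a pressure surface, geostrophic balance gives V_g = (g/f)|∂Z/∂n|:
V_g = 9.81 × 3.50×10⁻⁵ / 1.26×10⁻⁴ = 2.72 m/s
Converting: 2.72 m/s × 1.944 = 5.29 knots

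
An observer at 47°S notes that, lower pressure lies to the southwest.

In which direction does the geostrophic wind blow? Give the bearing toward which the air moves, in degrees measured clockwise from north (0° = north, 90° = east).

The pressure-gradient force points toward the southwest (bearing 225°).
Geostrophic balance: in the Southern Hemisphere the Coriolis force deflects motion to the left, so the geostrophic wind blows 90° to the left of the pressure-gradient force (low pressure on the right).
Rotating 225° by 90° counterclockwise gives 135° — the wind blows toward the southeast.

135°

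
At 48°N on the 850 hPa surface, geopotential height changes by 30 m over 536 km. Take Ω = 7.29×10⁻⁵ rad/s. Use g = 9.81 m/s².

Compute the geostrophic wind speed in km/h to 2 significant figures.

Coriolis parameter at 48°N:
f = 2Ω sin φ = 2 × 7.29×10⁻⁵ × sin 48° = 1.08×10⁻⁴ s⁻¹
Height gradient: |∂Z/∂n| = 30 m / 536000 m = 5.60×10⁻⁵
On a pressure surface, geostrophic balance gives V_g = (g/f)|∂Z/∂n|:
V_g = 9.81 × 5.60×10⁻⁵ / 1.08×10⁻⁴ = 5.07 m/s
Converting: 5.07 m/s × 3.6 = 18 km/h

18 km/h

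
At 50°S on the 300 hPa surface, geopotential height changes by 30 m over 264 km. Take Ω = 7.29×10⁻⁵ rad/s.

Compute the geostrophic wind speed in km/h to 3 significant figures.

Coriolis parameter at 50°S:
f = 2Ω sin φ = 2 × 7.29×10⁻⁵ × sin 50° = 1.12×10⁻⁴ s⁻¹
Height gradient: |∂Z/∂n| = 30 m / 264000 m = 1.14×10⁻⁴
On a pressure surface, geostrophic balance gives V_g = (g/f)|∂Z/∂n|:
V_g = 9.81 × 1.14×10⁻⁴ / 1.12×10⁻⁴ = 9.98 m/s
Converting: 9.98 m/s × 3.6 = 35.9 km/h

35.9 km/h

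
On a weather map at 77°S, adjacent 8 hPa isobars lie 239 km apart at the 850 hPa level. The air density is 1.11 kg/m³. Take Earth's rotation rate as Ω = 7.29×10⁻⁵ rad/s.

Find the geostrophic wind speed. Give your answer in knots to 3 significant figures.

Coriolis parameter at 77°S:
f = 2Ω sin φ = 2 × 7.29×10⁻⁵ × sin 77° = 1.42×10⁻⁴ s⁻¹
Pressure gradient: |∂P/∂n| = 800 Pa / 239000 m = 3.35×10⁻³ Pa/m
Geostrophic balance (pressure-gradient force = Coriolis force):
V_g = (1/(fρ)) |∂P/∂n| = 3.35×10⁻³ / (1.42×10⁻⁴ × 1.11) = 21.2 m/s
Converting: 21.2 m/s × 1.944 = 41.3 knots

41.3 knots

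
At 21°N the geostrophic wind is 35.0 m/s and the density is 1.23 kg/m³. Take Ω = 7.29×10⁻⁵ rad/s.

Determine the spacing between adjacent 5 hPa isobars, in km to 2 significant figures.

Coriolis parameter at 21°N:
f = 2Ω sin φ = 2 × 7.29×10⁻⁵ × sin 21° = 5.23×10⁻⁵ s⁻¹
Geostrophic balance rearranged: |∂P/∂n| = f ρ V_g
|∂P/∂n| = 5.23×10⁻⁵ × 1.23 × 35.0 = 2.25×10⁻³ Pa/m
Isobar spacing: Δn = ΔP/|∂P/∂n| = 500 Pa / 2.25×10⁻³ Pa/m = 222285 m ≈ 220 km

220 km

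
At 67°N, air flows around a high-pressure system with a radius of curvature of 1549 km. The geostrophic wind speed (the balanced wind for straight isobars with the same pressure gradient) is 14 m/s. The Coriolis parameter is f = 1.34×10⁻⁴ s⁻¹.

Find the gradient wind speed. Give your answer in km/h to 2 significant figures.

54 km/h

Around a high, pressure-gradient force acts outward with centrifugal, so Coriolis balances both:
fV = (1/ρ)|∂P/∂n| + V²/R  →  V² − fR·V + fR·V_g = 0
With fR = 1.34×10⁻⁴ × 1549×10³ m = 208 m/s:
V = [fR − √((fR)² − 4 fR V_g)]/2 = [208 − √(208² − 4×208×14)]/2 = 15.1 m/s
Supergeostrophic (V > V_g = 14 m/s), as expected around a high.
Converting: 15.1 m/s × 3.6 = 54 km/h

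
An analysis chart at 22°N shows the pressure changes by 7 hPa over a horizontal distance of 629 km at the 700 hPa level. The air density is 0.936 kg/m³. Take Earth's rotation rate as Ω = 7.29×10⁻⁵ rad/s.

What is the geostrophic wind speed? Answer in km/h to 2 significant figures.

Coriolis parameter at 22°N:
f = 2Ω sin φ = 2 × 7.29×10⁻⁵ × sin 22° = 5.46×10⁻⁵ s⁻¹
Pressure gradient: |∂P/∂n| = 700 Pa / 629000 m = 1.11×10⁻³ Pa/m
Geostrophic balance (pressure-gradient force = Coriolis force):
V_g = (1/(fρ)) |∂P/∂n| = 1.11×10⁻³ / (5.46×10⁻⁵ × 0.936) = 21.8 m/s
Converting: 21.8 m/s × 3.6 = 78 km/h

78 km/h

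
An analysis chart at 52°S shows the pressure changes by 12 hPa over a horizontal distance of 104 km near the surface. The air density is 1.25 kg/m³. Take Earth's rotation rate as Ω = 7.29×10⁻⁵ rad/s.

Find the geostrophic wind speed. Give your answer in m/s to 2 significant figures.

80 m/s

Coriolis parameter at 52°S:
f = 2Ω sin φ = 2 × 7.29×10⁻⁵ × sin 52° = 1.15×10⁻⁴ s⁻¹
Pressure gradient: |∂P/∂n| = 1200 Pa / 104000 m = 1.15×10⁻² Pa/m
Geostrophic balance (pressure-gradient force = Coriolis force):
V_g = (1/(fρ)) |∂P/∂n| = 1.15×10⁻² / (1.15×10⁻⁴ × 1.25) = 80.3 m/s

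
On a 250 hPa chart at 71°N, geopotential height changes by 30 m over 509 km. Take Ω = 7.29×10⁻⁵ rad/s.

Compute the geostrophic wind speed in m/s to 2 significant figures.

4.2 m/s

Coriolis parameter at 71°N:
f = 2Ω sin φ = 2 × 7.29×10⁻⁵ × sin 71° = 1.38×10⁻⁴ s⁻¹
Height gradient: |∂Z/∂n| = 30 m / 509000 m = 5.89×10⁻⁵
On a pressure surface, geostrophic balance gives V_g = (g/f)|∂Z/∂n|:
V_g = 9.81 × 5.89×10⁻⁵ / 1.38×10⁻⁴ = 4.19 m/s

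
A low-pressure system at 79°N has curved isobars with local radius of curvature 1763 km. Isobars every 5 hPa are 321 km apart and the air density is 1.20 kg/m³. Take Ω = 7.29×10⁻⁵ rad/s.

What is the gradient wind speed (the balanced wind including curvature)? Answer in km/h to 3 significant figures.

Coriolis parameter at 79°N:
f = 2Ω sin φ = 2 × 7.29×10⁻⁵ × sin 79° = 1.43×10⁻⁴ s⁻¹
Pressure gradient: |∂P/∂n| = 500 Pa / 321000 m = 1.56×10⁻³ Pa/m
Geostrophic speed: V_g = |∂P/∂n|/(fρ) = 1.56×10⁻³/(1.43×10⁻⁴ × 1.20) = 9.07 m/s
Around a low, centrifugal force acts outward with Coriolis, so pressure-gradient force balances both:
(1/ρ)|∂P/∂n| = fV + V²/R  →  V² + fR·V − fR·V_g = 0
With fR = 1.43×10⁻⁴ × 1763×10³ m = 252 m/s:
V = [−fR + √((fR)² + 4 fR V_g)]/2 = [−252 + √(252² + 4×252×9.07)]/2 = 8.76 m/s
Subgeostrophic (V < V_g = 9.07 m/s), as expected around a low.
Converting: 8.76 m/s × 3.6 = 31.6 km/h

31.6 km/h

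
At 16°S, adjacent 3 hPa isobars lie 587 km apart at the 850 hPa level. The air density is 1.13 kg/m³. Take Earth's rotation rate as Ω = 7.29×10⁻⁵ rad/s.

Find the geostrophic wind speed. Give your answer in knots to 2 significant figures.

22 knots

Coriolis parameter at 16°S:
f = 2Ω sin φ = 2 × 7.29×10⁻⁵ × sin 16° = 4.02×10⁻⁵ s⁻¹
Pressure gradient: |∂P/∂n| = 300 Pa / 587000 m = 5.11×10⁻⁴ Pa/m
Geostrophic balance (pressure-gradient force = Coriolis force):
V_g = (1/(fρ)) |∂P/∂n| = 5.11×10⁻⁴ / (4.02×10⁻⁵ × 1.13) = 11.3 m/s
Converting: 11.3 m/s × 1.944 = 22 knots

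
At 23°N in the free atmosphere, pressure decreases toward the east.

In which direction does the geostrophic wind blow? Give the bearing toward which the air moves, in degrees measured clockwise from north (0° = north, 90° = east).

180°

The pressure-gradient force points toward the east (bearing 090°).
Geostrophic balance: in the Northern Hemisphere the Coriolis force deflects motion to the right, so the geostrophic wind blows 90° to the right of the pressure-gradient force (low pressure on the left).
Rotating 090° by 90° clockwise gives 180° — the wind blows toward the south.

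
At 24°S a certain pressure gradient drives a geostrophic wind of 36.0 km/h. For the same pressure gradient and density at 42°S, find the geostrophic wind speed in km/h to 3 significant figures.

21.9 km/h

With the same pressure gradient and density, V_g ∝ 1/f ∝ 1/sin φ.
V₂ = V₁ · sin φ₁ / sin φ₂ = 36.0 × sin 24° / sin 42°
V₂ = 36.0 × 0.4067/0.6691 = 21.9 km/h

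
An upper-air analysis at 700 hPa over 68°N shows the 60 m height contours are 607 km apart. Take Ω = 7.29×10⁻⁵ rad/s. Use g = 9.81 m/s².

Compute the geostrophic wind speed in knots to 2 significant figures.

14 knots

Coriolis parameter at 68°N:
f = 2Ω sin φ = 2 × 7.29×10⁻⁵ × sin 68° = 1.35×10⁻⁴ s⁻¹
Height gradient: |∂Z/∂n| = 60 m / 607000 m = 9.88×10⁻⁵
On a pressure surface, geostrophic balance gives V_g = (g/f)|∂Z/∂n|:
V_g = 9.81 × 9.88×10⁻⁵ / 1.35×10⁻⁴ = 7.17 m/s
Converting: 7.17 m/s × 1.944 = 14 knots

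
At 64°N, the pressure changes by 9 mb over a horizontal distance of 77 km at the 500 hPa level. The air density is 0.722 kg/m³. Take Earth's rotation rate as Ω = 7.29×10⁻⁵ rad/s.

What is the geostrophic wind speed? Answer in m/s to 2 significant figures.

120 m/s

Coriolis parameter at 64°N:
f = 2Ω sin φ = 2 × 7.29×10⁻⁵ × sin 64° = 1.31×10⁻⁴ s⁻¹
Pressure gradient: |∂P/∂n| = 900 Pa / 77000 m = 1.17×10⁻² Pa/m
Geostrophic balance (pressure-gradient force = Coriolis force):
V_g = (1/(fρ)) |∂P/∂n| = 1.17×10⁻² / (1.31×10⁻⁴ × 0.722) = 124 m/s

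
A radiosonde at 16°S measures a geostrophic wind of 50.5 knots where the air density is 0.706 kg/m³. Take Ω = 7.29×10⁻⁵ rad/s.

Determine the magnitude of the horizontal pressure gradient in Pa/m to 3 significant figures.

7.37×10⁻⁴ Pa/m

Coriolis parameter at 16°S:
f = 2Ω sin φ = 2 × 7.29×10⁻⁵ × sin 16° = 4.02×10⁻⁵ s⁻¹
Wind speed in SI: 50.5 knots = 26.0 m/s
Geostrophic balance rearranged: |∂P/∂n| = f ρ V_g
|∂P/∂n| = 4.02×10⁻⁵ × 0.706 × 26.0 = 7.37×10⁻⁴ Pa/m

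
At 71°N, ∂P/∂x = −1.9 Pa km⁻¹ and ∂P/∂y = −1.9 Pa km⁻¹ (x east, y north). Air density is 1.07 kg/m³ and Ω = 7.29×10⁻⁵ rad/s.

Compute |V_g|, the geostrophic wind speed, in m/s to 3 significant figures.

Coriolis parameter at 71°N:
f = 2Ω sin φ = 2 × 7.29×10⁻⁵ × sin 71° = 1.38×10⁻⁴ s⁻¹
Component geostrophic relations (x east, y north):
u_g = −(1/(fρ)) ∂P/∂y,  v_g = (1/(fρ)) ∂P/∂x
u_g = −(−1.9×10⁻³)/(1.38×10⁻⁴ × 1.07) = 12.9 m/s;  v_g = (−1.9×10⁻³)/(1.38×10⁻⁴ × 1.07) = −12.9 m/s
|V_g| = √(u_g² + v_g²) = 18.2 m/s

18.2 m/s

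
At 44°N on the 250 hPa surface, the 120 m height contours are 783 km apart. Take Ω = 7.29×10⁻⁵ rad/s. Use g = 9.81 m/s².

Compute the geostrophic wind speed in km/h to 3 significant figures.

53.4 km/h

Coriolis parameter at 44°N:
f = 2Ω sin φ = 2 × 7.29×10⁻⁵ × sin 44° = 1.01×10⁻⁴ s⁻¹
Height gradient: |∂Z/∂n| = 120 m / 783000 m = 1.53×10⁻⁴
On a pressure surface, geostrophic balance gives V_g = (g/f)|∂Z/∂n|:
V_g = 9.81 × 1.53×10⁻⁴ / 1.01×10⁻⁴ = 14.8 m/s
Converting: 14.8 m/s × 3.6 = 53.4 km/h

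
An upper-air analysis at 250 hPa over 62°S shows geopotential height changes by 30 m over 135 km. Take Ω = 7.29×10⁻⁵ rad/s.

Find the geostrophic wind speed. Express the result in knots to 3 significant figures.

Coriolis parameter at 62°S:
f = 2Ω sin φ = 2 × 7.29×10⁻⁵ × sin 62° = 1.29×10⁻⁴ s⁻¹
Height gradient: |∂Z/∂n| = 30 m / 135000 m = 2.22×10⁻⁴
On a pressure surface, geostrophic balance gives V_g = (g/f)|∂Z/∂n|:
V_g = 9.81 × 2.22×10⁻⁴ / 1.29×10⁻⁴ = 16.9 m/s
Converting: 16.9 m/s × 1.944 = 32.9 knots

32.9 knots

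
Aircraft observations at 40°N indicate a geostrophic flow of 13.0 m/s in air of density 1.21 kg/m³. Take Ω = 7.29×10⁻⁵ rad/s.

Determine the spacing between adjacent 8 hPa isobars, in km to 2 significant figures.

540 km

Coriolis parameter at 40°N:
f = 2Ω sin φ = 2 × 7.29×10⁻⁵ × sin 40° = 9.37×10⁻⁵ s⁻¹
Geostrophic balance rearranged: |∂P/∂n| = f ρ V_g
|∂P/∂n| = 9.37×10⁻⁵ × 1.21 × 13.0 = 1.47×10⁻³ Pa/m
Isobar spacing: Δn = ΔP/|∂P/∂n| = 800 Pa / 1.47×10⁻³ Pa/m = 542671 m ≈ 540 km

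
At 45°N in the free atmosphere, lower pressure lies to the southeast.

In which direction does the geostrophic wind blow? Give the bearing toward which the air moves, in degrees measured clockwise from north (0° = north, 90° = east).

225°

The pressure-gradient force points toward the southeast (bearing 135°).
Geostrophic balance: in the Northern Hemisphere the Coriolis force deflects motion to the right, so the geostrophic wind blows 90° to the right of the pressure-gradient force (low pressure on the left).
Rotating 135° by 90° clockwise gives 225° — the wind blows toward the southwest.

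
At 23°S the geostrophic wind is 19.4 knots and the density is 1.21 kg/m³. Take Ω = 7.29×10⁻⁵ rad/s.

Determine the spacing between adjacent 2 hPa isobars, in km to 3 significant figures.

291 km

Coriolis parameter at 23°S:
f = 2Ω sin φ = 2 × 7.29×10⁻⁵ × sin 23° = 5.70×10⁻⁵ s⁻¹
Wind speed in SI: 19.4 knots = 9.98 m/s
Geostrophic balance rearranged: |∂P/∂n| = f ρ V_g
|∂P/∂n| = 5.70×10⁻⁵ × 1.21 × 9.98 = 6.88×10⁻⁴ Pa/m
Isobar spacing: Δn = ΔP/|∂P/∂n| = 200 Pa / 6.88×10⁻⁴ Pa/m = 290716 m ≈ 291 km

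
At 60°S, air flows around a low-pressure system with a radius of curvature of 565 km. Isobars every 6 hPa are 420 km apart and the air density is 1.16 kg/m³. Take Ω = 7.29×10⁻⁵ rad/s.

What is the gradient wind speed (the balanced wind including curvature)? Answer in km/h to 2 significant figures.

31 km/h

Coriolis parameter at 60°S:
f = 2Ω sin φ = 2 × 7.29×10⁻⁵ × sin 60° = 1.26×10⁻⁴ s⁻¹
Pressure gradient: |∂P/∂n| = 600 Pa / 420000 m = 1.43×10⁻³ Pa/m
Geostrophic speed: V_g = |∂P/∂n|/(fρ) = 1.43×10⁻³/(1.26×10⁻⁴ × 1.16) = 9.75 m/s
Around a low, centrifugal force acts outward with Coriolis, so pressure-gradient force balances both:
(1/ρ)|∂P/∂n| = fV + V²/R  →  V² + fR·V − fR·V_g = 0
With fR = 1.26×10⁻⁴ × 565×10³ m = 71.3 m/s:
V = [−fR + √((fR)² + 4 fR V_g)]/2 = [−71.3 + √(71.3² + 4×71.3×9.75)]/2 = 8.69 m/s
Subgeostrophic (V < V_g = 9.75 m/s), as expected around a low.
Converting: 8.69 m/s × 3.6 = 31 km/h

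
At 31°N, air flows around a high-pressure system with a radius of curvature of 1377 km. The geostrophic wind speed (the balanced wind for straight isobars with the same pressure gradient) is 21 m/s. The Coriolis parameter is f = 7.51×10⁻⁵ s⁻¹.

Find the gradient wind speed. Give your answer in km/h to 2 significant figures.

Around a high, pressure-gradient force acts outward with centrifugal, so Coriolis balances both:
fV = (1/ρ)|∂P/∂n| + V²/R  →  V² − fR·V + fR·V_g = 0
With fR = 7.51×10⁻⁵ × 1377×10³ m = 103 m/s:
V = [fR − √((fR)² − 4 fR V_g)]/2 = [103 − √(103² − 4×103×21)]/2 = 29.3 m/s
Supergeostrophic (V > V_g = 21 m/s), as expected around a high.
Converting: 29.3 m/s × 3.6 = 110 km/h

110 km/h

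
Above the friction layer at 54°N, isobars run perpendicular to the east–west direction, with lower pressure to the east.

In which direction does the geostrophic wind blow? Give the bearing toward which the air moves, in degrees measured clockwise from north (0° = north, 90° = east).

The pressure-gradient force points toward the east (bearing 090°).
Geostrophic balance: in the Northern Hemisphere the Coriolis force deflects motion to the right, so the geostrophic wind blows 90° to the right of the pressure-gradient force (low pressure on the left).
Rotating 090° by 90° clockwise gives 180° — the wind blows toward the south.

180°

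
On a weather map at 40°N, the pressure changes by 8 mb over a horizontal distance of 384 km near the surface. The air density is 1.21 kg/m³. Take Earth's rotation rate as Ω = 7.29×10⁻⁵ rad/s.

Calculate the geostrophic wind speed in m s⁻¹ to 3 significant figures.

Coriolis parameter at 40°N:
f = 2Ω sin φ = 2 × 7.29×10⁻⁵ × sin 40° = 9.37×10⁻⁵ s⁻¹
Pressure gradient: |∂P/∂n| = 800 Pa / 384000 m = 2.08×10⁻³ Pa/m
Geostrophic balance (pressure-gradient force = Coriolis force):
V_g = (1/(fρ)) |∂P/∂n| = 2.08×10⁻³ / (9.37×10⁻⁵ × 1.21) = 18.4 m/s

18.4 m s⁻¹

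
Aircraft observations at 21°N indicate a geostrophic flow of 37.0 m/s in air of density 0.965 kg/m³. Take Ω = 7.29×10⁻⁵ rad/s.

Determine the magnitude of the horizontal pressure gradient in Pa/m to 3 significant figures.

1.87×10⁻³ Pa/m

Coriolis parameter at 21°N:
f = 2Ω sin φ = 2 × 7.29×10⁻⁵ × sin 21° = 5.23×10⁻⁵ s⁻¹
Geostrophic balance rearranged: |∂P/∂n| = f ρ V_g
|∂P/∂n| = 5.23×10⁻⁵ × 0.965 × 37.0 = 1.87×10⁻³ Pa/m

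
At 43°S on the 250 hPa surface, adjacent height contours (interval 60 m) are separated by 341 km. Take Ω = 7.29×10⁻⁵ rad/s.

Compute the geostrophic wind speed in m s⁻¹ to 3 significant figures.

Coriolis parameter at 43°S:
f = 2Ω sin φ = 2 × 7.29×10⁻⁵ × sin 43° = 9.94×10⁻⁵ s⁻¹
Height gradient: |∂Z/∂n| = 60 m / 341000 m = 1.76×10⁻⁴
On a pressure surface, geostrophic balance gives V_g = (g/f)|∂Z/∂n|:
V_g = 9.81 × 1.76×10⁻⁴ / 9.94×10⁻⁵ = 17.4 m/s

17.4 m s⁻¹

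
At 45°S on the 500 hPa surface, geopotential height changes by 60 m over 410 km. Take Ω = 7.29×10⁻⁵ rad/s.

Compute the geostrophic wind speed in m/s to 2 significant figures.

Coriolis parameter at 45°S:
f = 2Ω sin φ = 2 × 7.29×10⁻⁵ × sin 45° = 1.03×10⁻⁴ s⁻¹
Height gradient: |∂Z/∂n| = 60 m / 410000 m = 1.46×10⁻⁴
On a pressure surface, geostrophic balance gives V_g = (g/f)|∂Z/∂n|:
V_g = 9.81 × 1.46×10⁻⁴ / 1.03×10⁻⁴ = 13.9 m/s

14 m/s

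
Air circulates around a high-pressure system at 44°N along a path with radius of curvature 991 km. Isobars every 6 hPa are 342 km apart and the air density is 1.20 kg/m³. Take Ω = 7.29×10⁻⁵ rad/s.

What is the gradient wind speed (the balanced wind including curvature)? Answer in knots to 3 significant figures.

Coriolis parameter at 44°N:
f = 2Ω sin φ = 2 × 7.29×10⁻⁵ × sin 44° = 1.01×10⁻⁴ s⁻¹
Pressure gradient: |∂P/∂n| = 600 Pa / 342000 m = 1.75×10⁻³ Pa/m
Geostrophic speed: V_g = |∂P/∂n|/(fρ) = 1.75×10⁻³/(1.01×10⁻⁴ × 1.20) = 14.4 m/s
Around a high, pressure-gradient force acts outward with centrifugal, so Coriolis balances both:
fV = (1/ρ)|∂P/∂n| + V²/R  →  V² − fR·V + fR·V_g = 0
With fR = 1.01×10⁻⁴ × 991×10³ m = 100 m/s:
V = [fR − √((fR)² − 4 fR V_g)]/2 = [100 − √(100² − 4×100×14.4)]/2 = 17.5 m/s
Supergeostrophic (V > V_g = 14.4 m/s), as expected around a high.
Converting: 17.5 m/s × 1.944 = 34.0 knots

34.0 knots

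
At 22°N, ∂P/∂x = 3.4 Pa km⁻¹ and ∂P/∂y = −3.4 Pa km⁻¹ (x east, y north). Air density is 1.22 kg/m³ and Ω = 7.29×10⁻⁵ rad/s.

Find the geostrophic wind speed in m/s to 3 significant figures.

72.2 m/s

Coriolis parameter at 22°N:
f = 2Ω sin φ = 2 × 7.29×10⁻⁵ × sin 22° = 5.46×10⁻⁵ s⁻¹
Component geostrophic relations (x east, y north):
u_g = −(1/(fρ)) ∂P/∂y,  v_g = (1/(fρ)) ∂P/∂x
u_g = −(−3.4×10⁻³)/(5.46×10⁻⁵ × 1.22) = 51.0 m/s;  v_g = (3.4×10⁻³)/(5.46×10⁻⁵ × 1.22) = 51.0 m/s
|V_g| = √(u_g² + v_g²) = 72.2 m/s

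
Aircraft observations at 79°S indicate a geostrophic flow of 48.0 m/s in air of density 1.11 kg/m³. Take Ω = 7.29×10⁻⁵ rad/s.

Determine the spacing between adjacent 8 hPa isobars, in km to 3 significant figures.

Coriolis parameter at 79°S:
f = 2Ω sin φ = 2 × 7.29×10⁻⁵ × sin 79° = 1.43×10⁻⁴ s⁻¹
Geostrophic balance rearranged: |∂P/∂n| = f ρ V_g
|∂P/∂n| = 1.43×10⁻⁴ × 1.11 × 48.0 = 7.63×10⁻³ Pa/m
Isobar spacing: Δn = ΔP/|∂P/∂n| = 800 Pa / 7.63×10⁻³ Pa/m = 104911 m ≈ 105 km

105 km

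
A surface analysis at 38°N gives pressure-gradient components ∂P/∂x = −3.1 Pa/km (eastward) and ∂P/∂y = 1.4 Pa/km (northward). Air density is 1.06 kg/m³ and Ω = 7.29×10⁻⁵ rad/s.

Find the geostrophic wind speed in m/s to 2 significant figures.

36 m/s

Coriolis parameter at 38°N:
f = 2Ω sin φ = 2 × 7.29×10⁻⁵ × sin 38° = 8.98×10⁻⁵ s⁻¹
Component geostrophic relations (x east, y north):
u_g = −(1/(fρ)) ∂P/∂y,  v_g = (1/(fρ)) ∂P/∂x
u_g = −(1.4×10⁻³)/(8.98×10⁻⁵ × 1.06) = −14.7 m/s;  v_g = (−3.1×10⁻³)/(8.98×10⁻⁵ × 1.06) = −32.6 m/s
|V_g| = √(u_g² + v_g²) = 35.7 m/s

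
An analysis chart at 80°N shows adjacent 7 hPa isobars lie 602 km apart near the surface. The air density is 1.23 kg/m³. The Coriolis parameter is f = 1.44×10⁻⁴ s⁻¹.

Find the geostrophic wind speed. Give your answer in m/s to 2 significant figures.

6.6 m/s

Pressure gradient: |∂P/∂n| = 700 Pa / 602000 m = 1.16×10⁻³ Pa/m
Geostrophic balance (pressure-gradient force = Coriolis force):
V_g = (1/(fρ)) |∂P/∂n| = 1.16×10⁻³ / (1.44×10⁻⁴ × 1.23) = 6.56 m/s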